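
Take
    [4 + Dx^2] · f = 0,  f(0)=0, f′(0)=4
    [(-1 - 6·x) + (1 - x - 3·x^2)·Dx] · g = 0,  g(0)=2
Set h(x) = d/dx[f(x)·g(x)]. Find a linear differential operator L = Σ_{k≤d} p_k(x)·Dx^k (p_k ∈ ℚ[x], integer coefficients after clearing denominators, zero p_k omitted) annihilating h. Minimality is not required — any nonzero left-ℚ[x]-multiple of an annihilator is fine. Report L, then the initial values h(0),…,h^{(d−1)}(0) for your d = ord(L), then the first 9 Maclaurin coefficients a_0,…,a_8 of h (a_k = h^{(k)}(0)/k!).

L = (10 - 16·x - 40·x^2 + 48·x^3 + 72·x^4) + (5 + 34·x + 36·x^2 + 72·x^3)·Dx + (-1 - x - x^2 + 12·x^3 + 18·x^4)·Dx^2  (order 2).
h: a_k = 8, 16, 80, 608/3, 1976/3, 8512/5, 213832/45, 771136/63, 2022224/63, …
ICs: h(0) = 8, h′(0) = 16.

f: a_k = 0, 4, 0, -8/3, 0, 8/15, 0, -16/315, 0, …
g: a_k = 2, 2, 8, 14, 38, 80, 194, 434, 1016, …
L₀ := L_f ⊗_s L_g (sym. prod.), ord ≤ 2.
Differentiate: ansatz ord ≤ ord L₀ ⇒ L.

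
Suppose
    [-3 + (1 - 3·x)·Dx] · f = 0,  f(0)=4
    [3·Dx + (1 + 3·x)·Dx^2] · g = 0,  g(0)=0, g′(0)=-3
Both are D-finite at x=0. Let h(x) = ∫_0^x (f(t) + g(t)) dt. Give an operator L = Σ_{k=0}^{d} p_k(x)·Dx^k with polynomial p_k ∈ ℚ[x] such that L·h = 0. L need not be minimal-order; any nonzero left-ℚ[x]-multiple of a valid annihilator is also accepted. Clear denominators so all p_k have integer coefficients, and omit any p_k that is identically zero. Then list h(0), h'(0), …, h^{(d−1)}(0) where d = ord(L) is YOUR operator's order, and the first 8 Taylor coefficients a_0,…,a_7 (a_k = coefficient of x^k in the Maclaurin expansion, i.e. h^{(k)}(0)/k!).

L = (30 + 18·x)·Dx^2 + (4 + 48·x + 36·x^2)·Dx^3 + (-1 - x + 9·x^2 + 9·x^3)·Dx^4  (order 4).
h: a_k = 0, 4, 9/2, 27/2, 99/4, 1377/20, 1539/10, 6075/14, …
ICs: h(0) = 0, h′(0) = 4, h′′(0) = 9, h′′′(0) = 81.

f: a_k = 4, 12, 36, 108, 324, 972, 2916, 8748, …
g: a_k = 0, -3, 9/2, -9, 81/4, -243/5, 243/2, -2187/7, …
Weyl lclm of L_f,L_g ⇒ L₀ (ord ≤ 3).
∫: right-multiply L₀ by Dx.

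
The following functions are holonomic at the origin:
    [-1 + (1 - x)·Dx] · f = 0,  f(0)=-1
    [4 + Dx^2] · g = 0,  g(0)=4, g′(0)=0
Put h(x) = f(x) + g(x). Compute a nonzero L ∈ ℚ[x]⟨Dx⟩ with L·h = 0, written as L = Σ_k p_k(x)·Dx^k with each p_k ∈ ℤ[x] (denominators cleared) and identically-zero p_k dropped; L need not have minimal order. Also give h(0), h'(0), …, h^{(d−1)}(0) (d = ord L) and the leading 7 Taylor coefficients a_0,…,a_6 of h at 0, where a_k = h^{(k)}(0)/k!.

f: a_k = -1, -1, -1, -1, -1, -1, -1, …
g: a_k = 4, 0, -8, 0, 8/3, 0, -16/45, …
Weyl lclm of L_f,L_g ⇒ L₀ (ord ≤ 3).
L = (20 - 16·x + 8·x^2) + (-12 + 28·x - 24·x^2 + 8·x^3)·Dx + (5 - 4·x + 2·x^2)·Dx^2 + (-3 + 7·x - 6·x^2 + 2·x^3)·Dx^3  (order 3).
h: a_k = 3, -1, -9, -1, 5/3, -1, -61/45, …
ICs: h(0) = 3, h′(0) = -1, h′′(0) = -18.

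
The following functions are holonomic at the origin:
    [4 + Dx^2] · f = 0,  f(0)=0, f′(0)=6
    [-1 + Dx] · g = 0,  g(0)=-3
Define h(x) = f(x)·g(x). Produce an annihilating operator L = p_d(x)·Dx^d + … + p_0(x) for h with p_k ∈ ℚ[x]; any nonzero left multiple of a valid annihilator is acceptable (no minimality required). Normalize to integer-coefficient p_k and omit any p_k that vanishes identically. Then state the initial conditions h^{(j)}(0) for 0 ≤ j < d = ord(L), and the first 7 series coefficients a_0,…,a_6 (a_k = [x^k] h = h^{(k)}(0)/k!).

f: a_k = 0, 6, 0, -4, 0, 4/5, 0, …
g: a_k = -3, -3, -3/2, -1/2, -1/8, -1/40, -1/240, …
f·g: L₀ = L_f ⊗_s L_g, ord ≤ 2·1.
L = 5 - 2·Dx + Dx^2  (order 2).
h: a_k = 0, -18, -18, 3, 9, 57/20, -11/20, …
ICs: h(0) = 0, h′(0) = -18.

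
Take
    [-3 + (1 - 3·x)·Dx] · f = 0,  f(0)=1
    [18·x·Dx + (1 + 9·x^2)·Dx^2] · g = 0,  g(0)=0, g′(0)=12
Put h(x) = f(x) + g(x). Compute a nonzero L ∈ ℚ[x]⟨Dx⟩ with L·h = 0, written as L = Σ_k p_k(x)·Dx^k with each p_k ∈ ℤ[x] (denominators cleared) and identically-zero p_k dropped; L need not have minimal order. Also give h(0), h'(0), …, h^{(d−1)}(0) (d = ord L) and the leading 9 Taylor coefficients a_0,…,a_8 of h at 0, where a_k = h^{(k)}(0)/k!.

f: a_k = 1, 3, 9, 27, 81, 243, 729, 2187, 6561, …
g: a_k = 0, 12, 0, -36, 0, 972/5, 0, -8748/7, 0, …
Weyl lclm of L_f,L_g ⇒ L₀ (ord ≤ 3).
L = (-18 + 216·x + 486·x^2)·Dx + (12 - 18·x + 108·x^2 + 486·x^3)·Dx^2 + (-1 + 81·x^4)·Dx^3  (order 3).
h: a_k = 1, 15, 9, -9, 81, 2187/5, 729, 6561/7, 6561, …
ICs: h(0) = 1, h′(0) = 15, h′′(0) = 18.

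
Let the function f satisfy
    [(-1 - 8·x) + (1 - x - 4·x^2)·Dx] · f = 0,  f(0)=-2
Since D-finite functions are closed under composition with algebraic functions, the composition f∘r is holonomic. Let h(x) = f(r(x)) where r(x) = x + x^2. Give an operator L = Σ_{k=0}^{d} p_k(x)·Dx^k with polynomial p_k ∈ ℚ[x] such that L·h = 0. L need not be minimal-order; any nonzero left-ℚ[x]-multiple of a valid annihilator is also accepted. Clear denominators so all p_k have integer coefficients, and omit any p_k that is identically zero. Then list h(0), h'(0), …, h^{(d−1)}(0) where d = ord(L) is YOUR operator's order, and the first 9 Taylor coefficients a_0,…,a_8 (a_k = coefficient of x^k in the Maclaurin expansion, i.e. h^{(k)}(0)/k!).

f: a_k = -2, -2, -10, -18, -58, -130, -362, -882, -2330, …
L₀ from L_f via x↦r, Dx↦r'^{-1}Dx.
L = (1 + 10·x + 24·x^2 + 16·x^3) + (-1 + x + 5·x^2 + 8·x^3 + 4·x^4)·Dx  (order 1).
h: a_k = -2, -2, -12, -38, -122, -416, -1378, -4586, -15292, …
ICs: h(0) = -2.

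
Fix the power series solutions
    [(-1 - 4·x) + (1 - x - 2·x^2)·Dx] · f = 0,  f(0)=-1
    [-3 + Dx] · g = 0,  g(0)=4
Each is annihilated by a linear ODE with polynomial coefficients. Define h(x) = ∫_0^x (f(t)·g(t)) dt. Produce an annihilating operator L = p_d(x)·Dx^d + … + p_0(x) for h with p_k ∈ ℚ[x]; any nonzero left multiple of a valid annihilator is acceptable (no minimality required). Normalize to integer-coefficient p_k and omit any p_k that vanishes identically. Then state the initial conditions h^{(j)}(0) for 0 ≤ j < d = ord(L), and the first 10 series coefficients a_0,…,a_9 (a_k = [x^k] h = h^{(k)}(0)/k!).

L = (4 + x - 6·x^2)·Dx + (-1 + x + 2·x^2)·Dx^2  (order 2).
h: a_k = 0, -4, -8, -14, -23, -379/10, -318/5, -15293/140, -107071/560, -1142227/3360, …
ICs: h(0) = 0, h′(0) = -4.

f: a_k = -1, -1, -3, -5, -11, -21, -43, -85, -171, -341, …
g: a_k = 4, 12, 18, 18, 27/2, 81/10, 81/20, 243/140, 729/1120, 243/1120, …
h₀=f·g: eliminate ⇒ L₀, order ≤ 1·1.
h=∫h₀ ⇒ L = L₀·Dx.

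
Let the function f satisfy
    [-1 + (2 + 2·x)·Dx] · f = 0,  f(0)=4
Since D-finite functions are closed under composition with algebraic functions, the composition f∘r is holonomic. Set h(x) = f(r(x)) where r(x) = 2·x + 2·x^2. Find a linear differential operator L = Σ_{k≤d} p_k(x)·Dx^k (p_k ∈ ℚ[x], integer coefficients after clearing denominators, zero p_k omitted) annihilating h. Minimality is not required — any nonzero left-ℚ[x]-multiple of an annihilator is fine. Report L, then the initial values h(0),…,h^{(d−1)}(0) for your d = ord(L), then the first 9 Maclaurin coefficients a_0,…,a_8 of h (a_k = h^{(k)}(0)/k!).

f: a_k = 4, 2, -1/2, 1/4, -5/32, 7/64, -21/256, 33/512, -429/8192, …
Substitute x→r, Dx→(1/r')Dx; clear ⇒ L₀.
L = (-1 - 2·x) + (1 + 2·x + 2·x^2)·Dx  (order 1).
h: a_k = 4, 4, 2, -2, 3/2, -1/2, -3/4, 7/4, -61/32, …
ICs: h(0) = 4.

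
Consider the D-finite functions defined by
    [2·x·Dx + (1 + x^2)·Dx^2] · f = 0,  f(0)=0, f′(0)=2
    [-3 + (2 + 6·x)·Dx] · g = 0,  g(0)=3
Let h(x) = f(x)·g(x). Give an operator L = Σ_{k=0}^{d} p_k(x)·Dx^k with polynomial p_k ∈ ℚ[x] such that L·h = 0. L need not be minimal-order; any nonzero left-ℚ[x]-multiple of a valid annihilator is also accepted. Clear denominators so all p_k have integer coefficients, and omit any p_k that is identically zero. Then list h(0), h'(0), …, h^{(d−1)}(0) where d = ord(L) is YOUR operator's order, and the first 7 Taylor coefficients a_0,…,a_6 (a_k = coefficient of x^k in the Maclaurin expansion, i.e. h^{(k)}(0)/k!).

L = (27 - 12·x - 9·x^2) + (-12 - 28·x + 36·x^2 + 36·x^3)·Dx + (4 + 24·x + 40·x^2 + 24·x^3 + 36·x^4)·Dx^2  (order 2).
h: a_k = 0, 6, 9, -35/4, 57/8, -4971/320, 24507/640, …
ICs: h(0) = 0, h′(0) = 6.

f: a_k = 0, 2, 0, -2/3, 0, 2/5, 0, …
g: a_k = 3, 9/2, -27/8, 81/16, -1215/128, 5103/256, -45927/1024, …
h₀=f·g: eliminate ⇒ L₀, order ≤ 2·1.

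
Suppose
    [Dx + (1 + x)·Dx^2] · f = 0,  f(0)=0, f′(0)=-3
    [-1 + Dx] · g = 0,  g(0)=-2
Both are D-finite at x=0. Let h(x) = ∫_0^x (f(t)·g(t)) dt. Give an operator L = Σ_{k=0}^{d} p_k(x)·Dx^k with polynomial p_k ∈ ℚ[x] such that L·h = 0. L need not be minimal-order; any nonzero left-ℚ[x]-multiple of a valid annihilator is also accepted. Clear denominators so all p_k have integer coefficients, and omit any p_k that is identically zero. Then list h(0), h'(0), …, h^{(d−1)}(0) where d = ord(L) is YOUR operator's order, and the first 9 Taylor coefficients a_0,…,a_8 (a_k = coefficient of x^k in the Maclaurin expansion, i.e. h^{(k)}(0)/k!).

f: a_k = 0, -3, 3/2, -1, 3/4, -3/5, 1/2, -3/7, 3/8, …
g: a_k = -2, -2, -1, -1/3, -1/12, -1/60, -1/360, -1/2520, -1/20160, …
L₀ := L_f ⊗_s L_g (sym. prod.), ord ≤ 2.
Integrate: L := L₀·Dx.
L = x·Dx + (-1 - 2·x)·Dx^2 + (1 + x)·Dx^3  (order 3).
h: a_k = 0, 0, 3, 1, 1/2, 0, 3/40, -1/24, 23/672, …
ICs: h(0) = 0, h′(0) = 0, h′′(0) = 6.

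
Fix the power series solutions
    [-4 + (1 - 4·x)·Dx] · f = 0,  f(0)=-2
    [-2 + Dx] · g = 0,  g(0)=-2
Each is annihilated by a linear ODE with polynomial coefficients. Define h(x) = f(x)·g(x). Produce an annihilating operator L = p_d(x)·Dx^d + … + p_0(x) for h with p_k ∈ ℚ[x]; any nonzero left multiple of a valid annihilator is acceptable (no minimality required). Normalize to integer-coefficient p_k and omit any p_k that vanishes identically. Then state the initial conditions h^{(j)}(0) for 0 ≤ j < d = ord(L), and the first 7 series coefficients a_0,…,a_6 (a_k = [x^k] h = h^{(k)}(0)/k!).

f: a_k = -2, -8, -32, -128, -512, -2048, -8192, …
g: a_k = -2, -4, -4, -8/3, -4/3, -8/15, -8/45, …
Sym-product of L_f,L_g gives L₀ (≤ ord 1).
L = (6 - 8·x) + (-1 + 4·x)·Dx  (order 1).
h: a_k = 4, 24, 104, 1264/3, 1688, 101296/15, 1215568/45, …
ICs: h(0) = 4.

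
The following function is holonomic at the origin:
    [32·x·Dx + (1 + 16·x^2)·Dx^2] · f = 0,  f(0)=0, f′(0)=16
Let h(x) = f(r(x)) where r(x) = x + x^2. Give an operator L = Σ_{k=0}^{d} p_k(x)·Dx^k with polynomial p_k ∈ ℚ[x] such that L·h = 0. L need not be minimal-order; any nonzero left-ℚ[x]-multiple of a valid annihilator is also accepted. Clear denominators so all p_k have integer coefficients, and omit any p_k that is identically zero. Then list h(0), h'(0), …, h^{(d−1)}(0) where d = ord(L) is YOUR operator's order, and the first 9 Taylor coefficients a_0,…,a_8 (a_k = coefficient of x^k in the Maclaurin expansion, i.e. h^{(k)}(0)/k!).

f: a_k = 0, 16, 0, -256/3, 0, 4096/5, 0, -65536/7, 0, …
L₀ from L_f via x↦r, Dx↦r'^{-1}Dx.
L = (-2 + 32·x + 128·x^2 + 192·x^3 + 96·x^4)·Dx + (1 + 2·x + 16·x^2 + 64·x^3 + 80·x^4 + 32·x^5)·Dx^2  (order 2).
h: a_k = 0, 16, 16, -256/3, -256, 2816/5, 12032/3, -8192/7, -57344, …
ICs: h(0) = 0, h′(0) = 16.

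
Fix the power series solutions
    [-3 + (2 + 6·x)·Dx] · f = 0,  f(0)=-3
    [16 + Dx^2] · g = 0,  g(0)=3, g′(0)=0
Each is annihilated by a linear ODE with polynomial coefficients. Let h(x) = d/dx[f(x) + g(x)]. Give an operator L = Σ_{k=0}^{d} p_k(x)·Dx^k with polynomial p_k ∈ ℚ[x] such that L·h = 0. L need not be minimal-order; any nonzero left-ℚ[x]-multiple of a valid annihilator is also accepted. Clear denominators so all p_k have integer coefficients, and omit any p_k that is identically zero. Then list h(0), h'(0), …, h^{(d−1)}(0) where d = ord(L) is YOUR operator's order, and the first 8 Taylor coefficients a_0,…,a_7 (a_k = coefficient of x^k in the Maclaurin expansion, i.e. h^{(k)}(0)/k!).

L = (-9552 - 18432·x - 27648·x^2) + (-2912 - 21024·x - 55296·x^2 - 55296·x^3)·Dx + (-597 - 1152·x - 1728·x^2)·Dx^2 + (-182 - 1314·x - 3456·x^2 - 3456·x^3)·Dx^3  (order 3).
h: a_k = -9/2, -165/4, -243/16, 5311/32, -25515/256, 426761/2560, -1515591/2048, 903397951/430080, …
ICs: h(0) = -9/2, h′(0) = -165/4, h′′(0) = -243/8.

f: a_k = -3, -9/2, 27/8, -81/16, 1215/128, -5103/256, 45927/1024, -216513/2048, …
g: a_k = 3, 0, -24, 0, 32, 0, -256/15, 0, …
h₀=f+g: left-lcm gives L₀, ord ≤ 3.
Differentiate: ansatz ord ≤ ord L₀ ⇒ L.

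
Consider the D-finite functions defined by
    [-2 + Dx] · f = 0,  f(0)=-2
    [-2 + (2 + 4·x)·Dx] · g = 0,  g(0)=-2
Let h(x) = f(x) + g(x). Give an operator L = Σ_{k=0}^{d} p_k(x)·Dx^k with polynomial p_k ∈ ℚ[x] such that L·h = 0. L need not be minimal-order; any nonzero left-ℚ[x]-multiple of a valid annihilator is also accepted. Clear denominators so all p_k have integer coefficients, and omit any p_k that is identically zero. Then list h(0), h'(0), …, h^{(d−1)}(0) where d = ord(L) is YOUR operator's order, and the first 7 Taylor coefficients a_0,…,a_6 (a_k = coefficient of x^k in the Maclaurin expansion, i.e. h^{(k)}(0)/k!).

f: a_k = -2, -4, -4, -8/3, -4/3, -8/15, -8/45, …
g: a_k = -2, -2, 1, -1, 5/4, -7/4, 21/8, …
L₀ := lclm(L_f,L_g); ord L₀ ≤ 1+1.
L = (6 + 8·x) + (-5 - 16·x - 16·x^2)·Dx + (1 + 6·x + 8·x^2)·Dx^2  (order 2).
h: a_k = -4, -6, -3, -11/3, -1/12, -137/60, 881/360, …
ICs: h(0) = -4, h′(0) = -6.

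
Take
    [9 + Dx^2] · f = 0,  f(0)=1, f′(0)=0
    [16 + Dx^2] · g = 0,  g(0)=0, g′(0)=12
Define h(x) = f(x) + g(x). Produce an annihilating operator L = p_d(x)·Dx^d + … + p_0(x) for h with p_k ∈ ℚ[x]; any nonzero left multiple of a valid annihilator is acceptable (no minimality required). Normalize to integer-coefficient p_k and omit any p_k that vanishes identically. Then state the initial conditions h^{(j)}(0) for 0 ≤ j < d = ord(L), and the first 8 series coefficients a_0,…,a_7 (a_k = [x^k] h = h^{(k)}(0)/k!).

f: a_k = 1, 0, -9/2, 0, 27/8, 0, -81/80, 0, …
g: a_k = 0, 12, 0, -32, 0, 128/5, 0, -1024/105, …
Weyl lclm of L_f,L_g ⇒ L₀ (ord ≤ 4).
L = 144 + 25·Dx^2 + Dx^4  (order 4).
h: a_k = 1, 12, -9/2, -32, 27/8, 128/5, -81/80, -1024/105, …
ICs: h(0) = 1, h′(0) = 12, h′′(0) = -9, h′′′(0) = -192.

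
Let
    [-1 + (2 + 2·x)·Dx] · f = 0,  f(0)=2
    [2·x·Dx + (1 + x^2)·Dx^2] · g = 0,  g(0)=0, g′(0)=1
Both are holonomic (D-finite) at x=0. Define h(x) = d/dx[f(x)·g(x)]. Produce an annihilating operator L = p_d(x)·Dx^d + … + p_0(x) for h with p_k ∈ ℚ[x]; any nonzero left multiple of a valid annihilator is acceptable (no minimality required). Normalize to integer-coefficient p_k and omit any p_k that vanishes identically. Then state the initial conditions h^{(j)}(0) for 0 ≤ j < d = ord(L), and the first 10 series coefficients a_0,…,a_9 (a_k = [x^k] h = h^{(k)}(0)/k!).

L = (5 + 40·x + 2·x^2 - 24·x^3 - 3·x^4) + (28 + 84·x + 72·x^2 - 56·x^3 - 84·x^4 - 12·x^5)·Dx + (12 + 8·x - 12·x^2 - 16·x^3 - 28·x^4 - 24·x^5 - 4·x^6)·Dx^2  (order 2).
h: a_k = 2, 2, -11/4, -5/6, 389/192, 409/320, -18853/7680, -11167/13440, 237197/114688, 1189801/1032192, …
ICs: h(0) = 2, h′(0) = 2.

f: a_k = 2, 1, -1/4, 1/8, -5/64, 7/128, -21/512, 33/1024, -429/16384, 715/32768, …
g: a_k = 0, 1, 0, -1/3, 0, 1/5, 0, -1/7, 0, 1/9, …
f·g: L₀ = L_f ⊗_s L_g, ord ≤ 1·2.
Differentiate: ansatz ord ≤ ord L₀ ⇒ L.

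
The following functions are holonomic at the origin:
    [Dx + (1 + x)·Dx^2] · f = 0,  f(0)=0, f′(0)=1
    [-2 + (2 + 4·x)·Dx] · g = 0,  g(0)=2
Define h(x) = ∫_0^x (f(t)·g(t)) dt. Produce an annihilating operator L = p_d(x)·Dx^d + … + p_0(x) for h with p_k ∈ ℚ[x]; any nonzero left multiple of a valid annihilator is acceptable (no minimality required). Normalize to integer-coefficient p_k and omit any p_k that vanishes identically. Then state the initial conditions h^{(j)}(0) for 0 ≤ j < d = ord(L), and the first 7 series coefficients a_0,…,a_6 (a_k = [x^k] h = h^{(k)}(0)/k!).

f: a_k = 0, 1, -1/2, 1/3, -1/4, 1/5, -1/6, …
g: a_k = 2, 2, -1, 1, -5/4, 7/4, -21/8, …
L₀ := L_f ⊗_s L_g (sym. prod.), ord ≤ 2.
∫: right-multiply L₀ by Dx.
L = (2 + x)·Dx + (-1 - 2·x)·Dx^2 + (1 + 5·x + 8·x^2 + 4·x^3)·Dx^3  (order 3).
h: a_k = 0, 0, 1, 1/3, -1/3, 1/3, -131/360, …
ICs: h(0) = 0, h′(0) = 0, h′′(0) = 2.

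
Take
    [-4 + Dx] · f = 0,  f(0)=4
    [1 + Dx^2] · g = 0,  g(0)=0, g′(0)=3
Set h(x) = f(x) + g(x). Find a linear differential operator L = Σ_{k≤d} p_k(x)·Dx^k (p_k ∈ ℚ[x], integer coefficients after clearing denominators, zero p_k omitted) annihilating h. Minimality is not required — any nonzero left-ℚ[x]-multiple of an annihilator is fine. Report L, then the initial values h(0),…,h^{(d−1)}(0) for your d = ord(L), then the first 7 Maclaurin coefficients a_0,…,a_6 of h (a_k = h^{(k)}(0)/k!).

f: a_k = 4, 16, 32, 128/3, 128/3, 512/15, 1024/45, …
g: a_k = 0, 3, 0, -1/2, 0, 1/40, 0, …
f+g: L₀ = lclm(L_f,L_g), ord ≤ 1+2.
L = -4 + Dx - 4·Dx^2 + Dx^3  (order 3).
h: a_k = 4, 19, 32, 253/6, 128/3, 4099/120, 1024/45, …
ICs: h(0) = 4, h′(0) = 19, h′′(0) = 64.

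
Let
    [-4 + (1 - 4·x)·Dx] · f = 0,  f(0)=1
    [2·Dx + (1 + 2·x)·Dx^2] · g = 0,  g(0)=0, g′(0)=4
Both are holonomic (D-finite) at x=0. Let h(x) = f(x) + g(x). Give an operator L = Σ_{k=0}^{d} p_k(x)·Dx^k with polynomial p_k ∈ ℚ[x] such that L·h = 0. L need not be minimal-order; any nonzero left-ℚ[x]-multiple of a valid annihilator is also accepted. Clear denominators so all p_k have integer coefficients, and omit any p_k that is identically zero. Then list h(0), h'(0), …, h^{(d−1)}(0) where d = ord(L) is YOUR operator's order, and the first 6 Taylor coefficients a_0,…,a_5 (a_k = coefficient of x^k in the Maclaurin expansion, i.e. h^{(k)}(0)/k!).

f: a_k = 1, 4, 16, 64, 256, 1024, …
g: a_k = 0, 4, -4, 16/3, -8, 64/5, …
Sum ⇒ L₀ = lclm(L_f,L_g) in ℚ(x)⟨Dx⟩.
L = (128 + 64·x)·Dx + (44 + 224·x + 128·x^2)·Dx^2 + (-5 + 6·x + 48·x^2 + 32·x^3)·Dx^3  (order 3).
h: a_k = 1, 8, 12, 208/3, 248, 5184/5, …
ICs: h(0) = 1, h′(0) = 8, h′′(0) = 24.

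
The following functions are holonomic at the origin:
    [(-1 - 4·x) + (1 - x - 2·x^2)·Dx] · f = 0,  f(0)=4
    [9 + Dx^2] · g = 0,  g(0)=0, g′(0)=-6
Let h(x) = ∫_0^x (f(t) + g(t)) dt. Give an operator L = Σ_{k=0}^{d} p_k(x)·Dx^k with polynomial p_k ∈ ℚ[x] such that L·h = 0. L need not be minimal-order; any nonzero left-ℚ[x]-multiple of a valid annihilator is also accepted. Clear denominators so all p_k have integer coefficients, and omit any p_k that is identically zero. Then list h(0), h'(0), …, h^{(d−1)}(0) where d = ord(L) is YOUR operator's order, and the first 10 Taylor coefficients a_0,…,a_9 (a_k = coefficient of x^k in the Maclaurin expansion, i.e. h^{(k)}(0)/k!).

f: a_k = 4, 4, 12, 20, 44, 84, 172, 340, 684, 1364, …
g: a_k = 0, -6, 0, 9, 0, -81/20, 0, 243/280, 0, -243/2240, …
h₀=f+g: left-lcm gives L₀, ord ≤ 3.
h=∫h₀ ⇒ L = L₀·Dx.
L = (117 + 486·x + 135·x^2 + 360·x^3 + 540·x^4 + 432·x^5)·Dx + (-45 + 63·x + 81·x^2 - 153·x^3 - 18·x^4 + 324·x^5 + 216·x^6)·Dx^2 + (13 + 54·x + 15·x^2 + 40·x^3 + 60·x^4 + 48·x^5)·Dx^3 + (-5 + 7·x + 9·x^2 - 17·x^3 - 2·x^4 + 36·x^5 + 24·x^6)·Dx^4  (order 4).
h: a_k = 0, 4, -1, 4, 29/4, 44/5, 533/40, 172/7, 95443/2240, 76, …
ICs: h(0) = 0, h′(0) = 4, h′′(0) = -2, h′′′(0) = 24.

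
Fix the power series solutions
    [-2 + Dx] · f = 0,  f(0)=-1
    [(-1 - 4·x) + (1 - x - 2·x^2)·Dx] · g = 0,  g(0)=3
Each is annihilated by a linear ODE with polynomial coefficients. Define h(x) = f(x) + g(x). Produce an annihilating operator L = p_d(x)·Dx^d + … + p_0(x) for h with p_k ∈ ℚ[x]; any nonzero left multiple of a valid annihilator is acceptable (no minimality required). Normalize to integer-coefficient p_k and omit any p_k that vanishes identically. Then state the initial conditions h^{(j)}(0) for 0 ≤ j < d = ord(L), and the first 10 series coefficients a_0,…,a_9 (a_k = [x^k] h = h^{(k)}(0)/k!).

L = (8 + 12·x + 72·x^2 + 32·x^3) + (-2 - 20·x - 36·x^2 + 16·x^3 + 16·x^4)·Dx + (-1 + 7·x - 16·x^3 - 8·x^4)·Dx^2  (order 2).
h: a_k = 2, 1, 7, 41/3, 97/3, 941/15, 5801/45, 80317/315, 161593/315, 2900201/2835, …
ICs: h(0) = 2, h′(0) = 1.

f: a_k = -1, -2, -2, -4/3, -2/3, -4/15, -4/45, -8/315, -2/315, -4/2835, …
g: a_k = 3, 3, 9, 15, 33, 63, 129, 255, 513, 1023, …
L₀ := lclm(L_f,L_g); ord L₀ ≤ 1+1.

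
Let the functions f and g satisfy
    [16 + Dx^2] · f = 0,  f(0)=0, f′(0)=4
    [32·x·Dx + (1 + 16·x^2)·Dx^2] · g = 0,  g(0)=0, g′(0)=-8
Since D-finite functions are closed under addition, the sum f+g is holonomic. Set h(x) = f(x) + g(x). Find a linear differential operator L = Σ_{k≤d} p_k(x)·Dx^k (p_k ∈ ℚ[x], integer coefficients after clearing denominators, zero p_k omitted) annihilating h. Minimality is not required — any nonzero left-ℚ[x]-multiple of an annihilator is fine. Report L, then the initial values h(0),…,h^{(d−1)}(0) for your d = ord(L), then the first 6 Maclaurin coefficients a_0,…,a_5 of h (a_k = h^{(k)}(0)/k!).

L = (-5632·x + 114688·x^3 + 131072·x^5)·Dx + (-16 + 1792·x^2 + 36864·x^4 + 65536·x^6)·Dx^2 + (-352·x + 7168·x^3 + 8192·x^5)·Dx^3 + (-1 + 112·x^2 + 2304·x^4 + 4096·x^6)·Dx^4  (order 4).
h: a_k = 0, -4, 0, 32, 0, -6016/15, …
ICs: h(0) = 0, h′(0) = -4, h′′(0) = 0, h′′′(0) = 192.

f: a_k = 0, 4, 0, -32/3, 0, 128/15, …
g: a_k = 0, -8, 0, 128/3, 0, -2048/5, …
Sum ⇒ L₀ = lclm(L_f,L_g) in ℚ(x)⟨Dx⟩.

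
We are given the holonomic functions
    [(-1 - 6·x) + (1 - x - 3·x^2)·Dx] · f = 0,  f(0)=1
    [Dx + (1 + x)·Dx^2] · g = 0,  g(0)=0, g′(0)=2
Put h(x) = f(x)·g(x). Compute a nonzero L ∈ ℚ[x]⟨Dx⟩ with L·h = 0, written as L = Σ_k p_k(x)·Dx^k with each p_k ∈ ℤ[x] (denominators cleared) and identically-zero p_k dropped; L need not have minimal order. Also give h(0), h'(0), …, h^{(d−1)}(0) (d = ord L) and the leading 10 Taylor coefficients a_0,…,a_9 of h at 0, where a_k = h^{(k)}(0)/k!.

f: a_k = 1, 1, 4, 7, 19, 40, 97, 217, 508, 1159, …
g: a_k = 0, 2, -1, 2/3, -1/2, 2/5, -1/3, 2/7, -1/4, 2/9, …
f·g: L₀ = L_f ⊗_s L_g, ord ≤ 1·2.
L = (7 + 12·x) + (1 + 15·x + 15·x^2)·Dx + (-1 + 4·x^2 + 3·x^3)·Dx^2  (order 2).
h: a_k = 0, 2, 1, 23/3, 61/6, 1007/30, 956/15, 34591/210, 149381/420, 1071061/1260, …
ICs: h(0) = 0, h′(0) = 2.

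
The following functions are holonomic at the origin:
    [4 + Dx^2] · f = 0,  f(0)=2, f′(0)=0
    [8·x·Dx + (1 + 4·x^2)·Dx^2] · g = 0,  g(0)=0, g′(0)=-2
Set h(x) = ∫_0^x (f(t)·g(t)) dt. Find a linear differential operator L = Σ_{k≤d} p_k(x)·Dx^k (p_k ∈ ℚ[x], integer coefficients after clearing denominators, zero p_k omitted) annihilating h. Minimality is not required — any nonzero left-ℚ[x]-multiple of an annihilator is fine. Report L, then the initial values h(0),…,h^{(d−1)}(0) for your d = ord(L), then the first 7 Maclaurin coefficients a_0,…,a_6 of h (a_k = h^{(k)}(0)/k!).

L = (80 + 832·x^2 + 1408·x^4 + 2048·x^6 + 2048·x^8)·Dx + (96·x + 640·x^3 + 1536·x^5 + 2048·x^7)·Dx^2 + (24 + 256·x^2 + 576·x^4 + 1024·x^6 + 1024·x^8)·Dx^3 + (24·x + 160·x^3 + 384·x^5 + 512·x^7)·Dx^4 + (1 + 12·x^2 + 56·x^4 + 128·x^6 + 128·x^8)·Dx^5  (order 5).
h: a_k = 0, 0, -2, 0, 10/3, 0, -196/45, …
ICs: h(0) = 0, h′(0) = 0, h′′(0) = -4, h′′′(0) = 0, h′′′′(0) = 80.

f: a_k = 2, 0, -4, 0, 4/3, 0, -8/45, …
g: a_k = 0, -2, 0, 8/3, 0, -32/5, 0, …
L₀ := L_f ⊗_s L_g (sym. prod.), ord ≤ 4.
h=∫h₀ ⇒ L = L₀·Dx.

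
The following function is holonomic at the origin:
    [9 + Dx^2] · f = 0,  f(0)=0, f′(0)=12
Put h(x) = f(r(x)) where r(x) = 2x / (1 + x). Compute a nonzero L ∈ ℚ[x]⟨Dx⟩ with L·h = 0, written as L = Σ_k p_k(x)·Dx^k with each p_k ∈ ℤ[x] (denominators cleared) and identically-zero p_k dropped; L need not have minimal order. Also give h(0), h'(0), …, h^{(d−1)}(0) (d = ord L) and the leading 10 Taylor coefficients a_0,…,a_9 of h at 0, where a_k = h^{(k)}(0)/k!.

L = 36 + (2 + 6·x + 6·x^2 + 2·x^3)·Dx + (1 + 4·x + 6·x^2 + 4·x^3 + x^4)·Dx^2  (order 2).
h: a_k = 0, 24, -24, -120, 408, -2904/5, 120, 53544/35, -22584/5, 56184/7, …
ICs: h(0) = 0, h′(0) = 24.

f: a_k = 0, 12, 0, -18, 0, 81/10, 0, -243/140, 0, 243/1120, …
Change of var in L_f (x↦r) gives L₀.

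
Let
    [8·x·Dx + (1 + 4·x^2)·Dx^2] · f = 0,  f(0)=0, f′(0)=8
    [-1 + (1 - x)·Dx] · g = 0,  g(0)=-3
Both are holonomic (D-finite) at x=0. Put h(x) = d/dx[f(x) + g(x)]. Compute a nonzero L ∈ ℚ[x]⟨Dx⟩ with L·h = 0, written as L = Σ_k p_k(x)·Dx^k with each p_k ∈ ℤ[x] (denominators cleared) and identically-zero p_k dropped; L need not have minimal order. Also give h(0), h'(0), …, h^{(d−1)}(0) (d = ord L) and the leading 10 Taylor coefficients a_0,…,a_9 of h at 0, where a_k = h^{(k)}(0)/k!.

L = (8 - 32·x - 96·x^2) + (-7 + 8·x + 20·x^2 - 96·x^3)·Dx + (1 + 3·x + 12·x^3 - 16·x^4)·Dx^2  (order 2).
h: a_k = 5, -6, -41, -12, 113, -18, -533, -24, 2021, -30, …
ICs: h(0) = 5, h′(0) = -6.

f: a_k = 0, 8, 0, -32/3, 0, 128/5, 0, -512/7, 0, 2048/9, …
g: a_k = -3, -3, -3, -3, -3, -3, -3, -3, -3, -3, …
f+g: L₀ = lclm(L_f,L_g), ord ≤ 2+1.
h₀' ⇒ L via d/dx closure of L₀.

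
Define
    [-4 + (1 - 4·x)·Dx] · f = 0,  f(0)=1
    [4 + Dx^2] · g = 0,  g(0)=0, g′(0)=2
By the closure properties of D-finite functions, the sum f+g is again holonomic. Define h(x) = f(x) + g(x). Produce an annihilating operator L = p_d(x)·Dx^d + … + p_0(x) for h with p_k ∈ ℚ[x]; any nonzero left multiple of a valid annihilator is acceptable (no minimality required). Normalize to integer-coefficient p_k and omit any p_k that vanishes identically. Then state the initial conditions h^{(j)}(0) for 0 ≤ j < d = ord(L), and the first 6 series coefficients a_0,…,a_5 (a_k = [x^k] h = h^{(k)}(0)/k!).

L = (400 - 128·x + 256·x^2) + (-36 + 176·x - 192·x^2 + 256·x^3)·Dx + (100 - 32·x + 64·x^2)·Dx^2 + (-9 + 44·x - 48·x^2 + 64·x^3)·Dx^3  (order 3).
h: a_k = 1, 6, 16, 188/3, 256, 15364/15, …
ICs: h(0) = 1, h′(0) = 6, h′′(0) = 32.

f: a_k = 1, 4, 16, 64, 256, 1024, …
g: a_k = 0, 2, 0, -4/3, 0, 4/15, …
Weyl lclm of L_f,L_g ⇒ L₀ (ord ≤ 3).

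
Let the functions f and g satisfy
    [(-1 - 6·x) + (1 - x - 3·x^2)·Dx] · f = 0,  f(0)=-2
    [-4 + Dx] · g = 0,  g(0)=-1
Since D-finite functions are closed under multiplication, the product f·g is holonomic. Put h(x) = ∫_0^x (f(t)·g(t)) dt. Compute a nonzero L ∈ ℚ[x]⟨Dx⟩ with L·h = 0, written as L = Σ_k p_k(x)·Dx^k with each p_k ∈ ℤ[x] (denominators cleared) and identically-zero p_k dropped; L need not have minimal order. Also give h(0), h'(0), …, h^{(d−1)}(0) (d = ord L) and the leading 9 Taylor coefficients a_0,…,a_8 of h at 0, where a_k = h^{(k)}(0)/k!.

L = (5 + 2·x - 12·x^2)·Dx + (-1 + x + 3·x^2)·Dx^2  (order 2).
h: a_k = 0, 2, 5, 32/3, 125/6, 602/15, 3508/45, 1390/9, 392303/1260, …
ICs: h(0) = 0, h′(0) = 2.

f: a_k = -2, -2, -8, -14, -38, -80, -194, -434, -1016, …
g: a_k = -1, -4, -8, -32/3, -32/3, -128/15, -256/45, -1024/315, -512/315, …
L₀ := L_f ⊗_s L_g (sym. prod.), ord ≤ 1.
∫: right-multiply L₀ by Dx.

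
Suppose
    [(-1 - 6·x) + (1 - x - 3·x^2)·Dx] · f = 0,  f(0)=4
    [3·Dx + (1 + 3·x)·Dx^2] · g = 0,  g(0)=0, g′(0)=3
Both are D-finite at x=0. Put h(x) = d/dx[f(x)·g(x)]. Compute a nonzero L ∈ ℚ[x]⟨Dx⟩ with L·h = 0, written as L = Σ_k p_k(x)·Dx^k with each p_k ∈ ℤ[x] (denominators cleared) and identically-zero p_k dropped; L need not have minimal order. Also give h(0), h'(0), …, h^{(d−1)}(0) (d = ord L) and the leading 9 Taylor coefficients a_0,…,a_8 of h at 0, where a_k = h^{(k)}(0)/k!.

f: a_k = 4, 4, 16, 28, 76, 160, 388, 868, 2032, …
g: a_k = 0, 3, -9/2, 9, -81/4, 243/5, -243/2, 2187/7, -6561/8, …
Sym-product of L_f,L_g gives L₀ (≤ ord 2).
Derive L from L₀ (diff closure).
L = (34 + 162·x + 324·x^2) + (1 + 29·x + 180·x^2 + 252·x^3)·Dx + (-1 - 6·x - 2·x^2 + 33·x^3 + 36·x^4)·Dx^2  (order 2).
h: a_k = 12, -12, 198, -132, 1797, -6768/5, 73581/5, -519396/35, 8315973/70, …
ICs: h(0) = 12, h′(0) = -12.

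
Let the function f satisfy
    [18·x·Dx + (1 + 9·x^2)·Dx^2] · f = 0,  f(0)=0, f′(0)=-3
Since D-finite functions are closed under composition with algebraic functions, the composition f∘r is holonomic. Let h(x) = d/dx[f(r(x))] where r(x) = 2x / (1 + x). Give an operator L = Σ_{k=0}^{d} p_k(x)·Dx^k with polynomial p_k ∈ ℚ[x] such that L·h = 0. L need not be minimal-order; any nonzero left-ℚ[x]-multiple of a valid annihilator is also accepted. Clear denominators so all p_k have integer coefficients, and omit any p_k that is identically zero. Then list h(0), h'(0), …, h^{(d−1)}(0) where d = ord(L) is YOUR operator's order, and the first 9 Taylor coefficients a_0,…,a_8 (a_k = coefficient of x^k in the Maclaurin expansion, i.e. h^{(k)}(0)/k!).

f: a_k = 0, -3, 0, 9, 0, -243/5, 0, 2187/7, 0, …
f∘r: x↦r, Dx↦Dx/r' in L_f ⇒ L₀.
Derive L from L₀ (diff closure).
L = (2 + 74·x) + (1 + 2·x + 37·x^2)·Dx  (order 1).
h: a_k = -6, 12, 198, -840, -5646, 42372, 124158, -1816080, -961686, …
ICs: h(0) = -6.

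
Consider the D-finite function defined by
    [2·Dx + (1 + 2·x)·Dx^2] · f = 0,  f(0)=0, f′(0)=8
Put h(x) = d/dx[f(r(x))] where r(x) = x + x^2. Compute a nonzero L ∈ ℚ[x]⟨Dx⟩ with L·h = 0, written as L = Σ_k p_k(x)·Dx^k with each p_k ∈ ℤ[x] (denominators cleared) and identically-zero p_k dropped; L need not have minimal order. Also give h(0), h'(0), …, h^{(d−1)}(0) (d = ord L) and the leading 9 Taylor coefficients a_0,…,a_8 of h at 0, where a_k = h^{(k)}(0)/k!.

f: a_k = 0, 8, -8, 32/3, -16, 128/5, -128/3, 512/7, -128, …
L₀ from L_f via x↦r, Dx↦r'^{-1}Dx.
Derive L from L₀ (diff closure).
L = (4·x + 4·x^2) + (1 + 4·x + 6·x^2 + 4·x^3)·Dx  (order 1).
h: a_k = 8, 0, -16, 32, -32, 0, 64, -128, 128, …
ICs: h(0) = 8.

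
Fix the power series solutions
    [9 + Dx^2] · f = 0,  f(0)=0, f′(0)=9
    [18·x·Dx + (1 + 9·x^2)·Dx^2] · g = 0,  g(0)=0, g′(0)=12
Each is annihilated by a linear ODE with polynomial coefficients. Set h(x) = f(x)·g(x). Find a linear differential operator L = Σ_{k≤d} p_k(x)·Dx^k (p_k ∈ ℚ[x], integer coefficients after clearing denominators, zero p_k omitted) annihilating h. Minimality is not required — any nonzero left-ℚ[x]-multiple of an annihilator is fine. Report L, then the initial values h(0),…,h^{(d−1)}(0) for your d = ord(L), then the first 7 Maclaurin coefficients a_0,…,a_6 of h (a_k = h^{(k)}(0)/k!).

f: a_k = 0, 9, 0, -27/2, 0, 243/40, 0, …
g: a_k = 0, 12, 0, -36, 0, 972/5, 0, …
f·g: L₀ = L_f ⊗_s L_g, ord ≤ 2·2.
L = (810 + 18954·x^2 + 72171·x^4 + 236196·x^6 + 531441·x^8) + (972·x + 14580·x^3 + 78732·x^5 + 236196·x^7)·Dx + (108 + 2592·x^2 + 13122·x^4 + 52488·x^6 + 118098·x^8)·Dx^2 + (108·x + 1620·x^3 + 8748·x^5 + 26244·x^7)·Dx^3 + (2 + 54·x^2 + 567·x^4 + 2916·x^6 + 6561·x^8)·Dx^4  (order 4).
h: a_k = 0, 0, 108, 0, -486, 0, 4617/2, …
ICs: h(0) = 0, h′(0) = 0, h′′(0) = 216, h′′′(0) = 0.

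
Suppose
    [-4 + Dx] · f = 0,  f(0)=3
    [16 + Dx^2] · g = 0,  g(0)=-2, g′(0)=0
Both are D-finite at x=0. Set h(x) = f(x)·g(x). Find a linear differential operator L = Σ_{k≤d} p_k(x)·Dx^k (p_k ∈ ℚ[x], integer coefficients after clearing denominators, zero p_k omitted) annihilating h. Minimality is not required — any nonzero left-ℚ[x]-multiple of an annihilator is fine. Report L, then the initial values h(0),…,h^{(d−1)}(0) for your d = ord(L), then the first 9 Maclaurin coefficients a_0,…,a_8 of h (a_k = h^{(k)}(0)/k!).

L = 32 - 8·Dx + Dx^2  (order 2).
h: a_k = -6, -24, 0, 128, 256, 1024/5, 0, -16384/105, -16384/105, …
ICs: h(0) = -6, h′(0) = -24.

f: a_k = 3, 12, 24, 32, 32, 128/5, 256/15, 1024/105, 512/105, …
g: a_k = -2, 0, 16, 0, -64/3, 0, 512/45, 0, -1024/315, …
f·g: L₀ = L_f ⊗_s L_g, ord ≤ 1·2.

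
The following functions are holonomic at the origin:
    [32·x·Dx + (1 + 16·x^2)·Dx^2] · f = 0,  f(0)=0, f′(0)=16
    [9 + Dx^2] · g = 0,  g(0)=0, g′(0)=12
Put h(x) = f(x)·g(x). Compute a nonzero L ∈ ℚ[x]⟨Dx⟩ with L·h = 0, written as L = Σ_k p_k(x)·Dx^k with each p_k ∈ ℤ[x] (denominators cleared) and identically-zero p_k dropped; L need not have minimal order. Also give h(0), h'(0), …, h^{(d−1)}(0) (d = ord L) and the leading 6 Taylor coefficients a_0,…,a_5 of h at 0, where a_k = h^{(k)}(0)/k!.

L = (16425 + 696384·x^2 + 2778624·x^4 + 11943936·x^6 + 47775744·x^8) + (23616·x + 543744·x^3 + 3981312·x^5 + 21233664·x^7)·Dx + (2050 + 87168·x^2 + 470016·x^4 + 2654208·x^6 + 10616832·x^8)·Dx^2 + (2624·x + 60416·x^3 + 442368·x^5 + 2359296·x^7)·Dx^3 + (25 + 1088·x^2 + 17920·x^4 + 147456·x^6 + 589824·x^8)·Dx^4  (order 4).
h: a_k = 0, 0, 192, 0, -1312, 0, …
ICs: h(0) = 0, h′(0) = 0, h′′(0) = 384, h′′′(0) = 0.

f: a_k = 0, 16, 0, -256/3, 0, 4096/5, …
g: a_k = 0, 12, 0, -18, 0, 81/10, …
Sym-product of L_f,L_g gives L₀ (≤ ord 4).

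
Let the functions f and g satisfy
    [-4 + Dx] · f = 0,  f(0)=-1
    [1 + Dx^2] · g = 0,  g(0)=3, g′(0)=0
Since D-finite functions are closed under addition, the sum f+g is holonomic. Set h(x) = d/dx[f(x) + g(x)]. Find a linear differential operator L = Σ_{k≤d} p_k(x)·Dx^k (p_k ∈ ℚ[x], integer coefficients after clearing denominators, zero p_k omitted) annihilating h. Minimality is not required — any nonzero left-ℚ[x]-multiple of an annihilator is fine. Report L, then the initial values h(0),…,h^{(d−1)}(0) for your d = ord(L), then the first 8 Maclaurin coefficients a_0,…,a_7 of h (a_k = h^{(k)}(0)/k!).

f: a_k = -1, -4, -8, -32/3, -32/3, -128/15, -256/45, -1024/315, …
g: a_k = 3, 0, -3/2, 0, 1/8, 0, -1/240, 0, …
f+g: L₀ = lclm(L_f,L_g), ord ≤ 1+2.
h=h₀': d/dx-closure on L₀ ⇒ L.
L = 4 - Dx + 4·Dx^2 - Dx^3  (order 3).
h: a_k = -4, -19, -32, -253/6, -128/3, -4099/120, -1024/45, -65533/5040, …
ICs: h(0) = -4, h′(0) = -19, h′′(0) = -64.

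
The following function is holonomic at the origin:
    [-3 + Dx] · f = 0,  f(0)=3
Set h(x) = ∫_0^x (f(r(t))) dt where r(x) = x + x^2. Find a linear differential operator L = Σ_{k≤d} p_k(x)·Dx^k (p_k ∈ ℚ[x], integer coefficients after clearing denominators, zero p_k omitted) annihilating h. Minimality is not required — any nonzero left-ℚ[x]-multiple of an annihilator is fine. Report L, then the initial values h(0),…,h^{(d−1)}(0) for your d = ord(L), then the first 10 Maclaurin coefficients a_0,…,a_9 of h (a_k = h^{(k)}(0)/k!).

L = (-3 - 6·x)·Dx + Dx^2  (order 2).
h: a_k = 0, 3, 9/2, 15/2, 81/8, 513/40, 1161/80, 8613/560, 13527/896, 62739/4480, …
ICs: h(0) = 0, h′(0) = 3.

f: a_k = 3, 9, 27/2, 27/2, 81/8, 243/40, 243/80, 729/560, 2187/4480, 729/4480, …
f∘r: x↦r, Dx↦Dx/r' in L_f ⇒ L₀.
∫: right-multiply L₀ by Dx.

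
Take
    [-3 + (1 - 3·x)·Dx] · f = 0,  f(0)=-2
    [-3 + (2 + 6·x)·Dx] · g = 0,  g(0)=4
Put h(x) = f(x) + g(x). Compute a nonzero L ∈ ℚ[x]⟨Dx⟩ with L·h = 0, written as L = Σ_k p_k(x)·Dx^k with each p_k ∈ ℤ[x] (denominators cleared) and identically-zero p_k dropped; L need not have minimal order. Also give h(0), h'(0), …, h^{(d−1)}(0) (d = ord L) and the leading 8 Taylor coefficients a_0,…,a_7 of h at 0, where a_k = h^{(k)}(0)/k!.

f: a_k = -2, -6, -18, -54, -162, -486, -1458, -4374, …
g: a_k = 4, 6, -9/2, 27/4, -405/32, 1701/64, -15309/256, 72171/512, …
L₀ := lclm(L_f,L_g); ord L₀ ≤ 1+1.
L = (-45 - 81·x) + (27 + 126·x + 243·x^2)·Dx + (-2 - 18·x + 18·x^2 + 162·x^3)·Dx^2  (order 2).
h: a_k = 2, 0, -45/2, -189/4, -5589/32, -29403/64, -388557/256, -2167317/512, …
ICs: h(0) = 2, h′(0) = 0.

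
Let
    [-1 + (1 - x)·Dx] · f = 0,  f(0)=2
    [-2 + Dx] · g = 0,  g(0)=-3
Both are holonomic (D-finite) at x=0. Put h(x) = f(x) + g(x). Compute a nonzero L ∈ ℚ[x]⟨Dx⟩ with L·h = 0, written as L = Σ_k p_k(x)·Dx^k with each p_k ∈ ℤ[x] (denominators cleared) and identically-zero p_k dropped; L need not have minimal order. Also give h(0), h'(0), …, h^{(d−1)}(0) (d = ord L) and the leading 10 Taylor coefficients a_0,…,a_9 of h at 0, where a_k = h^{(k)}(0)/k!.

f: a_k = 2, 2, 2, 2, 2, 2, 2, 2, 2, 2, …
g: a_k = -3, -6, -6, -4, -2, -4/5, -4/15, -8/105, -2/105, -4/945, …
Sum ⇒ L₀ = lclm(L_f,L_g) in ℚ(x)⟨Dx⟩.
L = -4·x + (-2 + 8·x - 4·x^2)·Dx + (1 - 3·x + 2·x^2)·Dx^2  (order 2).
h: a_k = -1, -4, -4, -2, 0, 6/5, 26/15, 202/105, 208/105, 1886/945, …
ICs: h(0) = -1, h′(0) = -4.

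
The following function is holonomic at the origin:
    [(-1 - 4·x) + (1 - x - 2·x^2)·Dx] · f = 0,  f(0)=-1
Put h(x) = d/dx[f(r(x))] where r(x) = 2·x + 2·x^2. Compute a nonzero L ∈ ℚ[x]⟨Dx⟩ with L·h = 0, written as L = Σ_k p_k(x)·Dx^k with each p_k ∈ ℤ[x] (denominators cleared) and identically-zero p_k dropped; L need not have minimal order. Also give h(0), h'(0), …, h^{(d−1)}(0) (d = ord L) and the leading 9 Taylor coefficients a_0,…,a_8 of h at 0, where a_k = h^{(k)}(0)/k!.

L = (14 + 108·x + 444·x^2 + 1312·x^3 + 2256·x^4 + 1920·x^5 + 640·x^6) + (-1 - 8·x + 6·x^2 + 148·x^3 + 440·x^4 + 624·x^5 + 448·x^6 + 128·x^7)·Dx  (order 1).
h: a_k = -2, -28, -192, -1232, -7480, -43248, -243712, -1344896, -7305120, …
ICs: h(0) = -2.

f: a_k = -1, -1, -3, -5, -11, -21, -43, -85, -171, …
Substitute x→r, Dx→(1/r')Dx; clear ⇒ L₀.
Derive L from L₀ (diff closure).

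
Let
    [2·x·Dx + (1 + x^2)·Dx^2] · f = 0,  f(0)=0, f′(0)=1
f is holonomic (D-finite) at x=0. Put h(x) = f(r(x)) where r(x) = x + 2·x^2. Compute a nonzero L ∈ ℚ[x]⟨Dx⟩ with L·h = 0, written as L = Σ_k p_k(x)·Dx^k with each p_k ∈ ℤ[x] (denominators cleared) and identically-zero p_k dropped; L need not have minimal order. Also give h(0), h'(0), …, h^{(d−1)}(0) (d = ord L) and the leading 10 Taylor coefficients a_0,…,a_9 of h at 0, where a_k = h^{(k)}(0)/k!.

f: a_k = 0, 1, 0, -1/3, 0, 1/5, 0, -1/7, 0, 1/9, …
f∘r: x↦r, Dx↦Dx/r' in L_f ⇒ L₀.
L = (-4 + 2·x + 16·x^2 + 48·x^3 + 48·x^4)·Dx + (1 + 4·x + x^2 + 8·x^3 + 20·x^4 + 16·x^5)·Dx^2  (order 2).
h: a_k = 0, 1, 2, -1/3, -2, -19/5, -2/3, 55/7, 14, 37/9, …
ICs: h(0) = 0, h′(0) = 1.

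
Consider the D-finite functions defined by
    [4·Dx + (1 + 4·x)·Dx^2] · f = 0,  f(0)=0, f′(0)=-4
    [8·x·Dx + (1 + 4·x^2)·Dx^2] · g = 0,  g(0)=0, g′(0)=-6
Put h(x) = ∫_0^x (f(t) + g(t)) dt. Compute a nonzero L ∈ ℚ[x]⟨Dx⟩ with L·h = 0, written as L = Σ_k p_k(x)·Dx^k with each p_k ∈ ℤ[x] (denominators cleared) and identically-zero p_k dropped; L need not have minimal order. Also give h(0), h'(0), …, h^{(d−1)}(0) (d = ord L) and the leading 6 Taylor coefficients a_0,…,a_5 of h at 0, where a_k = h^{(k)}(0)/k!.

f: a_k = 0, -4, 8, -64/3, 64, -1024/5, …
g: a_k = 0, -6, 0, 8, 0, -96/5, …
L₀ := lclm(L_f,L_g); ord L₀ ≤ 2+2.
Integrate: L := L₀·Dx.
L = (-8 - 96·x + 96·x^2 + 128·x^3)·Dx^2 + (-10 - 16·x - 72·x^2 + 192·x^3 + 256·x^4)·Dx^3 + (-1 - 2·x + 8·x^2 + 8·x^3 + 48·x^4 + 64·x^5)·Dx^4  (order 4).
h: a_k = 0, 0, -5, 8/3, -10/3, 64/5, …
ICs: h(0) = 0, h′(0) = 0, h′′(0) = -10, h′′′(0) = 16.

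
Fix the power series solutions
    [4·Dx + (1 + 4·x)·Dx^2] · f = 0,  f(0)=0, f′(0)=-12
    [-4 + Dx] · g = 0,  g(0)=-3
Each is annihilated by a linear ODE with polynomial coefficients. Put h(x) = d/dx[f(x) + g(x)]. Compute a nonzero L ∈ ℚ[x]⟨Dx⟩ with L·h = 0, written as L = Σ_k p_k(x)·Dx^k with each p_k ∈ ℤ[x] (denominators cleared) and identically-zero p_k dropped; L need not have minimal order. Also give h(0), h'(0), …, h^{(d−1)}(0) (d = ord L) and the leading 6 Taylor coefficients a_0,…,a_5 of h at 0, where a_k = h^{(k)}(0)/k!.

L = (-24 - 32·x) + (2 - 16·x - 32·x^2)·Dx + (1 + 6·x + 8·x^2)·Dx^2  (order 2).
h: a_k = -24, 0, -288, 640, -3200, 60928/5, …
ICs: h(0) = -24, h′(0) = 0.

f: a_k = 0, -12, 24, -64, 192, -3072/5, …
g: a_k = -3, -12, -24, -32, -32, -128/5, …
Weyl lclm of L_f,L_g ⇒ L₀ (ord ≤ 3).
h=h₀': d/dx-closure on L₀ ⇒ L.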